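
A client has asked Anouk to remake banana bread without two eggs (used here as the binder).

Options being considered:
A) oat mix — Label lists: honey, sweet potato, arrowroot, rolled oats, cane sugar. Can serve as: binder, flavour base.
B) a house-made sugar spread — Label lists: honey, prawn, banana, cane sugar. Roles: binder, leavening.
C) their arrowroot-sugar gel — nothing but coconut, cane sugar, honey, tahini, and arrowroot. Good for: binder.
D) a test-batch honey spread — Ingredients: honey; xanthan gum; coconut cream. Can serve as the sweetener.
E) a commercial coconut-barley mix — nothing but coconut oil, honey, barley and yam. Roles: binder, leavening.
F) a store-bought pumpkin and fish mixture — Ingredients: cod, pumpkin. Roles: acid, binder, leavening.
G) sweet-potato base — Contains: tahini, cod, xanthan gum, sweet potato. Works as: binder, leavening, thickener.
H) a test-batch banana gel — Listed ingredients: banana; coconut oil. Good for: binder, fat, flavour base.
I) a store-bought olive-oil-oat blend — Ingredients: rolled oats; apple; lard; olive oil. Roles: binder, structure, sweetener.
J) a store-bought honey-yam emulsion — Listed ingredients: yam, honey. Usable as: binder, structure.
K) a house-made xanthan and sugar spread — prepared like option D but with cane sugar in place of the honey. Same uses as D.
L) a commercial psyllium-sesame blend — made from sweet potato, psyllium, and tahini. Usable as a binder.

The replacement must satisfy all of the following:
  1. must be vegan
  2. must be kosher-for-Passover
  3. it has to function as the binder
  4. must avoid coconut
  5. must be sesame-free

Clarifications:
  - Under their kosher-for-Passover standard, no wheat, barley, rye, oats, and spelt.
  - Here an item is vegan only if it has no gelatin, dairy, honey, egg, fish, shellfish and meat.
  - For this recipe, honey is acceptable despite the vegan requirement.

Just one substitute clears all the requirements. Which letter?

A: has rolled oats, so not kosher-for-Passover — out
B: has prawn, so not vegan — out
C: has tahini, so not sesame-free; has coconut, so not coconut-free — reject
D: not usable as a binder; has coconut cream, so not coconut-free — out
E: has barley, so not kosher-for-Passover; has coconut oil, so not coconut-free — reject
F: has cod, so not vegan — no
G: has cod, so not vegan; has tahini, so not sesame-free — no
H: has coconut oil, so not coconut-free — reject
I: has rolled oats, so not kosher-for-Passover; has lard, so not vegan — out
J: honey is permitted under the vegan carve-out; nothing else excluded — OK
K: not usable as a binder; has coconut cream, so not coconut-free — reject
L: has tahini, so not sesame-free — out

J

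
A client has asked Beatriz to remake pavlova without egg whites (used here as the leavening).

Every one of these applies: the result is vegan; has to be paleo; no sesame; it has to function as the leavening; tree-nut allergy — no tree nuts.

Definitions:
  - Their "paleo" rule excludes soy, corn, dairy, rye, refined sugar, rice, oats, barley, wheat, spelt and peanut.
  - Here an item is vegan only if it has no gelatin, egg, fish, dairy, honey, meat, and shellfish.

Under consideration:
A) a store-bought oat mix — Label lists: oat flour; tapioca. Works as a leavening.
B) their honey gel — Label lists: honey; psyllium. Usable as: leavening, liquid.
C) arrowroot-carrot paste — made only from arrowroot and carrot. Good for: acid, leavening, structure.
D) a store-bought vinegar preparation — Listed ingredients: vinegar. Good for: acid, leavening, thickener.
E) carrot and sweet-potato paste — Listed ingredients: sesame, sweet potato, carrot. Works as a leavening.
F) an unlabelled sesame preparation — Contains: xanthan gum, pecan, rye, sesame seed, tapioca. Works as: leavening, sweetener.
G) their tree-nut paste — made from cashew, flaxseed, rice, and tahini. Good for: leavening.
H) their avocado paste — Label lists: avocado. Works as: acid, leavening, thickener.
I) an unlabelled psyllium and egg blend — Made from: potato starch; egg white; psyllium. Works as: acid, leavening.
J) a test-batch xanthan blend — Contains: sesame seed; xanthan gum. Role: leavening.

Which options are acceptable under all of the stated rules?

C, D, H

A: has oat flour, so not paleo — no
B: has honey, so not vegan — no
C: nothing on the exclusion list — keep
D: only vinegar; none excluded — OK
E: has sesame, so not sesame-free — no
F: has rye, so not paleo; has sesame seed, so not sesame-free (and 1 more) — out
G: has rice, so not paleo; has tahini, so not sesame-free (and 1 more) — no
H: no tree nuts, vegan — keep
I: has egg white, so not vegan — reject
J: has sesame seed, so not sesame-free — reject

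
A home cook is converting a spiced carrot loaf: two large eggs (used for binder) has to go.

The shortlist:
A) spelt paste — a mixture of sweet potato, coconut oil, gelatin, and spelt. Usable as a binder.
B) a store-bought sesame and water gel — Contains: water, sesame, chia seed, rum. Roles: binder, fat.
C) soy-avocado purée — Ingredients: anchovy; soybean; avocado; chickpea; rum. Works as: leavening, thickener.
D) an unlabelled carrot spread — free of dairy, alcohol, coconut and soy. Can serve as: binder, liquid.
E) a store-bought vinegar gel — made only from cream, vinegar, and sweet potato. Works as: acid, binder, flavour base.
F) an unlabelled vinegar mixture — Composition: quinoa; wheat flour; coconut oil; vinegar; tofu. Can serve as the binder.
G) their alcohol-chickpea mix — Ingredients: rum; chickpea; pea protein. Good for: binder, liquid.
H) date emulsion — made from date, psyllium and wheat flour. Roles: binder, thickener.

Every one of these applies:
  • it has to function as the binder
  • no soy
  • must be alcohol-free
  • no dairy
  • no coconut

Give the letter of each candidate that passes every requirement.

A: has coconut oil, so not coconut-free — no
B: has rum, so not alcohol-free — out
C: not usable as a binder; has rum, so not alcohol-free (and 1 more) — reject
D: works as a binder, no dairy, no alcohol — OK
E: has cream, so not dairy-free — reject
F: has coconut oil, so not coconut-free; has tofu, so not soy-free — no
G: has rum, so not alcohol-free — out
H: works as a binder, no coconut, no soy — OK

D, H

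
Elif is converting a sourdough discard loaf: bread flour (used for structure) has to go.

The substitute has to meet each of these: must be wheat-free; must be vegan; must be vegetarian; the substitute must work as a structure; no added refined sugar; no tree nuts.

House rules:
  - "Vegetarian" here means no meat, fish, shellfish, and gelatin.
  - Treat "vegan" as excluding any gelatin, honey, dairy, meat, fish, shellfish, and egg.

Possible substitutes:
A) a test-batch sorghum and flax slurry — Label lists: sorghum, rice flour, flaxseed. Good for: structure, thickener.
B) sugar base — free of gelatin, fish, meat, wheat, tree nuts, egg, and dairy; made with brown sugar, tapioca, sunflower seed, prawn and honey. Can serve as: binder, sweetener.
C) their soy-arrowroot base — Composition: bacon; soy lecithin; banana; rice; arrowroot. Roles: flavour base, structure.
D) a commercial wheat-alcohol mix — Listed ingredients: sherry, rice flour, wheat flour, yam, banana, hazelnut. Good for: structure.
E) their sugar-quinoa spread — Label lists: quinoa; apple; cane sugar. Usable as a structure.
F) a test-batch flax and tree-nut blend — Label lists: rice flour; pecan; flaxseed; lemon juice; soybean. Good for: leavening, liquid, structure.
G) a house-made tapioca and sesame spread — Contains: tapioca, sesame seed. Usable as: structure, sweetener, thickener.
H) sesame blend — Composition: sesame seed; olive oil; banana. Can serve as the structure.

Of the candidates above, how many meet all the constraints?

A: every rule checks out — OK
B: not usable as a structure; has prawn, so not vegetarian (and 2 more) — no
C: has bacon, so not vegetarian; has bacon, so not vegan — out
D: has wheat flour, so not wheat-free; has hazelnut, so not tree-nut-free — out
E: has cane sugar, so not no-added-sugar — out
F: has pecan, so not tree-nut-free — reject
G: works as a structure, no refined sugar, no wheat — valid
H: works as a structure, no wheat, no tree nuts — OK

3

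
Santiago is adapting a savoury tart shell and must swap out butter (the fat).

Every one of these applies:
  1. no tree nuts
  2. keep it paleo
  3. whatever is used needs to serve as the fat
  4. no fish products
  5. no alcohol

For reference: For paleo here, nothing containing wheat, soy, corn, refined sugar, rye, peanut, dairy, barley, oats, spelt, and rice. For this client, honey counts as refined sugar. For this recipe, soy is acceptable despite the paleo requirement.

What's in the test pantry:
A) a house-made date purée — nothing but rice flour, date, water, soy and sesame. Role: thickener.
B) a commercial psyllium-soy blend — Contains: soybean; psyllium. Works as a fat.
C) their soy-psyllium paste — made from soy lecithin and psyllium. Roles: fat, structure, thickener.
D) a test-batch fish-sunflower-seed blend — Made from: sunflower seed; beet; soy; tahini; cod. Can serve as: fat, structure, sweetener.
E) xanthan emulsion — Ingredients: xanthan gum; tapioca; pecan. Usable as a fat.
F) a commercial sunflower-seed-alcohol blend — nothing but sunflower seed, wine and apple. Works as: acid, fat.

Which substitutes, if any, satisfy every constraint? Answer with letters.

A: not usable as a fat; has rice flour, so not paleo — out
B: soy is permitted under the paleo carve-out; nothing else excluded — valid
C: soy is permitted under the paleo carve-out; nothing else excluded — keep
D: has cod, so not fish-free — no
E: has pecan, so not tree-nut-free — reject
F: has wine, so not alcohol-free — reject

B, C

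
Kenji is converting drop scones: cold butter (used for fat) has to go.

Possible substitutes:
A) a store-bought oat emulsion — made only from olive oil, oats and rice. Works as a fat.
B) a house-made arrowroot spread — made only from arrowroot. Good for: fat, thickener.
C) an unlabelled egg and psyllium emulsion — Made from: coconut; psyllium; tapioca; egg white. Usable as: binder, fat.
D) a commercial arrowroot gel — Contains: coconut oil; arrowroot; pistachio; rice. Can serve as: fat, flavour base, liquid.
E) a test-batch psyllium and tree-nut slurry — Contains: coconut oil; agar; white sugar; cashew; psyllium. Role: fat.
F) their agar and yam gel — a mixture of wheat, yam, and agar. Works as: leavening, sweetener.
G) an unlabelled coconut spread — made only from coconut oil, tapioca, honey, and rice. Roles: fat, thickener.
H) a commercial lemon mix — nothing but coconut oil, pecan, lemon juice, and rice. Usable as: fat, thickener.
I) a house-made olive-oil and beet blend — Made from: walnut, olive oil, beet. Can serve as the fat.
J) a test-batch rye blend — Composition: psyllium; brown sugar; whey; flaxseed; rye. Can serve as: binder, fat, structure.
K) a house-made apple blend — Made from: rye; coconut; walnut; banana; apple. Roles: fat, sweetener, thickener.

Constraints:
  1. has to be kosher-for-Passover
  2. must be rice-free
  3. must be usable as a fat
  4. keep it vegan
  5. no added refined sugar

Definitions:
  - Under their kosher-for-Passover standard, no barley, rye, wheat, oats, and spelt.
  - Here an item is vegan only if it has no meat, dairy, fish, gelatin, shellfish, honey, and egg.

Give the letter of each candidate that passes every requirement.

B, I

A: has oats, so not kosher-for-Passover; has rice, so not rice-free — reject
B: all constraints satisfied — valid
C: has egg white, so not vegan — out
D: has rice, so not rice-free — no
E: has white sugar, so not no-added-sugar — out
F: not usable as a fat; has wheat, so not kosher-for-Passover — out
G: has honey, so not vegan; has rice, so not rice-free — out
H: has rice, so not rice-free — out
I: all constraints satisfied — valid
J: has rye, so not kosher-for-Passover; has whey, so not vegan (and 1 more) — reject
K: has rye, so not kosher-for-Passover — no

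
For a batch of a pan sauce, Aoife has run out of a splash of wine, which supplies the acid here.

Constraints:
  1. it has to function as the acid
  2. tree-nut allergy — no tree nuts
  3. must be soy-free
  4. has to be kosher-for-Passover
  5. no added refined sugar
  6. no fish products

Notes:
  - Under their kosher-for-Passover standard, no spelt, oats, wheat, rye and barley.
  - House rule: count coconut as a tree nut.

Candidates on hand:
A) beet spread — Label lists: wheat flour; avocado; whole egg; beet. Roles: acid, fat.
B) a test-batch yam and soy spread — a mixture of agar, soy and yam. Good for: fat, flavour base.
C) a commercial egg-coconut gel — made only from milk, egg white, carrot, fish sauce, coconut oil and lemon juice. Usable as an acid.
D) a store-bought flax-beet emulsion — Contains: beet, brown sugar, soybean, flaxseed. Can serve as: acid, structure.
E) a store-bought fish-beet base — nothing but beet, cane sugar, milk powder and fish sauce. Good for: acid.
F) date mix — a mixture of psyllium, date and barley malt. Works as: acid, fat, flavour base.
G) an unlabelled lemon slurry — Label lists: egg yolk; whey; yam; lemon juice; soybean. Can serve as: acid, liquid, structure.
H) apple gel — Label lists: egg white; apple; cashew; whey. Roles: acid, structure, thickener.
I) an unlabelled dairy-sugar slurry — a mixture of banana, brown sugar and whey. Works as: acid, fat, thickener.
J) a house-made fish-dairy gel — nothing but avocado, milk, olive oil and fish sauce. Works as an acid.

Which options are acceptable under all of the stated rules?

A: has wheat flour, so not kosher-for-Passover — reject
B: not usable as an acid; has soy, so not soy-free — out
C: has coconut oil, so not tree-nut-free; has fish sauce, so not fish-free — reject
D: has soybean, so not soy-free; has brown sugar, so not no-added-sugar — reject
E: has cane sugar, so not no-added-sugar; has fish sauce, so not fish-free — no
F: has barley malt, so not kosher-for-Passover — out
G: has soybean, so not soy-free — no
H: has cashew, so not tree-nut-free — reject
I: has brown sugar, so not no-added-sugar — no
J: has fish sauce, so not fish-free — out

none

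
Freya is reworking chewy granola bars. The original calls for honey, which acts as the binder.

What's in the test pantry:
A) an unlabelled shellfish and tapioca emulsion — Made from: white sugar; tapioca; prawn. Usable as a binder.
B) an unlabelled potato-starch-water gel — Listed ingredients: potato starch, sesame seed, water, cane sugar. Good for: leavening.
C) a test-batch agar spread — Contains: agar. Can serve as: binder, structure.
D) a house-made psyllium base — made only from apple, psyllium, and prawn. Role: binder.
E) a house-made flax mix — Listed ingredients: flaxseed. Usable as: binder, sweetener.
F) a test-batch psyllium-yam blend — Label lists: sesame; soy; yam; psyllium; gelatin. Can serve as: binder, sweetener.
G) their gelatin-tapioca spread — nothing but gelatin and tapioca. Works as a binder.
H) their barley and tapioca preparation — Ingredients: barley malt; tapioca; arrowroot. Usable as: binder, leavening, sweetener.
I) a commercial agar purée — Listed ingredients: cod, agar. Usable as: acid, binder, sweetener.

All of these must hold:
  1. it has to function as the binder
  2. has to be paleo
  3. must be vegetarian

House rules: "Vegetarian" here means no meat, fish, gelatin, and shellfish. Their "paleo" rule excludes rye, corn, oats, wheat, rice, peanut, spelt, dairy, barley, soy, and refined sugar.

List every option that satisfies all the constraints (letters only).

A: has prawn, so not vegetarian; has white sugar, so not paleo — out
B: not usable as a binder; has cane sugar, so not paleo — reject
C: only agar; none excluded — keep
D: has prawn, so not vegetarian — out
E: vegetarian, paleo — keep
F: has gelatin, so not vegetarian; has soy, so not paleo — reject
G: has gelatin, so not vegetarian — no
H: has barley malt, so not paleo — no
I: has cod, so not vegetarian — no

C, E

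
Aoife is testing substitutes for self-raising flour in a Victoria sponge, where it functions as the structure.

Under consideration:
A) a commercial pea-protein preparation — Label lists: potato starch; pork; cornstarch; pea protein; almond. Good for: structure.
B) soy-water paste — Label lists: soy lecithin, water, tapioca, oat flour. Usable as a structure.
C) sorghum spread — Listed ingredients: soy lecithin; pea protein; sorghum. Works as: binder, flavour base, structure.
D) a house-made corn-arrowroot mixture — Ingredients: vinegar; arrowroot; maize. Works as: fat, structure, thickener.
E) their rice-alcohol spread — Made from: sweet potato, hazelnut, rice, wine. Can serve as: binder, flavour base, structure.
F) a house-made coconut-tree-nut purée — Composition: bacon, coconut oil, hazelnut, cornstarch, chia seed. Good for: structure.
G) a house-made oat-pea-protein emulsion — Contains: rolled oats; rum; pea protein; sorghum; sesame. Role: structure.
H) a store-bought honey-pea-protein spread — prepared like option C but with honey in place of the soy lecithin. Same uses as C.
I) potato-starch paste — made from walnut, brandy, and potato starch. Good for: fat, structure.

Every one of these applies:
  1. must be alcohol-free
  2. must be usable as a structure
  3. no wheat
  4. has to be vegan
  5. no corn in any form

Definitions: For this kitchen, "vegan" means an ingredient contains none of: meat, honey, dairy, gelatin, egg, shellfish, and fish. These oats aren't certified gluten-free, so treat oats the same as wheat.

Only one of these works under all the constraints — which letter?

A: has pork, so not vegan; has cornstarch, so not corn-free — reject
B: has oat flour, so not wheat-free — no
C: only soy lecithin, pea protein, and sorghum; none excluded — keep
D: has maize, so not corn-free — no
E: has wine, so not alcohol-free — no
F: has bacon, so not vegan; has cornstarch, so not corn-free — reject
G: has rolled oats, so not wheat-free; has rum, so not alcohol-free — out
H: has honey, so not vegan — reject
I: has brandy, so not alcohol-free — reject

C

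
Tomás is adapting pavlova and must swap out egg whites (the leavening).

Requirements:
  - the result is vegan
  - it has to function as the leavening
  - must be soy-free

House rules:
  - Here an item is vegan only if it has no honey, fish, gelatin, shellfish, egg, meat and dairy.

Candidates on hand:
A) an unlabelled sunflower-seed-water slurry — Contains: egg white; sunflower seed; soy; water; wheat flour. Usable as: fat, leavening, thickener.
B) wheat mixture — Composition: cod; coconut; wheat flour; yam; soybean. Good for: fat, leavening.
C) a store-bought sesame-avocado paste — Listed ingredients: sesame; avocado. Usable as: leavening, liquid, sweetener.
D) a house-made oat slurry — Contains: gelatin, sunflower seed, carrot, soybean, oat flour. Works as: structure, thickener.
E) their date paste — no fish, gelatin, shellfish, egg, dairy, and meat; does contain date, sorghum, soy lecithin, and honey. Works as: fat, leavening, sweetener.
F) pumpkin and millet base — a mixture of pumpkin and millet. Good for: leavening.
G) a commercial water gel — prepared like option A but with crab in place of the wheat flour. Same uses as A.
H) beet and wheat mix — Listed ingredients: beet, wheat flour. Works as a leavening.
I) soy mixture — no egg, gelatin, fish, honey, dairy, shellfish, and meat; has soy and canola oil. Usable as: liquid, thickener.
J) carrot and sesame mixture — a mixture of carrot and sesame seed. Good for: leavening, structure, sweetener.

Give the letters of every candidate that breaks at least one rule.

A: has egg white, so not vegan; has soy, so not soy-free — reject
B: has cod, so not vegan; has soybean, so not soy-free — out
C: works as a leavening, no soy, vegan — keep
D: not usable as a leavening; has gelatin, so not vegan (and 1 more) — no
E: has honey, so not vegan; has soy lecithin, so not soy-free — no
F: vegan, no soy — valid
G: has egg white, so not vegan; has soy, so not soy-free — reject
H: all constraints satisfied — keep
I: not usable as a leavening; has soy, so not soy-free — reject
J: vegan, no soy — keep

A, B, D, E, G, I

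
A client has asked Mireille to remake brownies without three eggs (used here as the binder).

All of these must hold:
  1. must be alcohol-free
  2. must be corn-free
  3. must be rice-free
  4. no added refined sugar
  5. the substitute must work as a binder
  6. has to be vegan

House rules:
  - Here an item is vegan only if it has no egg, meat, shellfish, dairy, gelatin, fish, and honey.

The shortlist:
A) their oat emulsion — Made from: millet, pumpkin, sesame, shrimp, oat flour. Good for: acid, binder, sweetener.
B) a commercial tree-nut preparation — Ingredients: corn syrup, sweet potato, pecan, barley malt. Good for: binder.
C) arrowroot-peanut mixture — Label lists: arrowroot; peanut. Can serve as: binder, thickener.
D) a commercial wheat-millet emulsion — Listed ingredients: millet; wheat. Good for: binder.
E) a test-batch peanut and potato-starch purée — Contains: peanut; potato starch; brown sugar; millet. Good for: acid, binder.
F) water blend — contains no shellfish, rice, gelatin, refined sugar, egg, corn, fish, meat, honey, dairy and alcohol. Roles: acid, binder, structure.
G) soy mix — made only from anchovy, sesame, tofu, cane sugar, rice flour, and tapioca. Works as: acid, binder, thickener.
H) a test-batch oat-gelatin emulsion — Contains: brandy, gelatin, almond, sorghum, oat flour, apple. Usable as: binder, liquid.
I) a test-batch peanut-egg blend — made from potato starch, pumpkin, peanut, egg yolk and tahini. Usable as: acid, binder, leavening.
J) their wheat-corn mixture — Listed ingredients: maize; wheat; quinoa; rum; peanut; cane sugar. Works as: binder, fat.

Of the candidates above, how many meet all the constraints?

A: has shrimp, so not vegan — no
B: has corn syrup, so not corn-free — out
C: nothing on the exclusion list — valid
D: works as a binder, no refined sugar, no alcohol — OK
E: has brown sugar, so not no-added-sugar — out
F: nothing on the exclusion list — valid
G: has anchovy, so not vegan; has cane sugar, so not no-added-sugar (and 1 more) — reject
H: has gelatin, so not vegan; has brandy, so not alcohol-free — out
I: has egg yolk, so not vegan — no
J: has maize, so not corn-free; has cane sugar, so not no-added-sugar (and 1 more) — out

3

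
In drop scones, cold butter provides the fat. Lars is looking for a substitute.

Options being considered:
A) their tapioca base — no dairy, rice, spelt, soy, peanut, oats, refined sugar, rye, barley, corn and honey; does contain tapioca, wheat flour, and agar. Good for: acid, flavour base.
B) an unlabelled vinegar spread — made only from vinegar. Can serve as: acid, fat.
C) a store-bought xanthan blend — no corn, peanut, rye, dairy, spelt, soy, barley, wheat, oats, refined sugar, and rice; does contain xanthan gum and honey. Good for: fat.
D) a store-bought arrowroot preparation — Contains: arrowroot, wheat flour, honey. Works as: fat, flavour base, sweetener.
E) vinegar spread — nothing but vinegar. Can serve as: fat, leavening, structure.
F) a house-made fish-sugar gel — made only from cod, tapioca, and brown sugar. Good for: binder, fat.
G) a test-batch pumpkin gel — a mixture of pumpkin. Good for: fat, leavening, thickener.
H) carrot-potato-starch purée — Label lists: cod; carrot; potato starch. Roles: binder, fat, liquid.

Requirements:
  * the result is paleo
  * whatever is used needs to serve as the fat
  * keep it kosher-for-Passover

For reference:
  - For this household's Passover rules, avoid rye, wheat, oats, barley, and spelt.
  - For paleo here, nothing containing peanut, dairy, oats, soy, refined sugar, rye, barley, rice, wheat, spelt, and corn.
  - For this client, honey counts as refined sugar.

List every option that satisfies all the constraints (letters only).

A: not usable as a fat; has wheat flour, so not kosher-for-Passover (and 1 more) — out
B: only vinegar; none excluded — valid
C: has honey, so not paleo — out
D: has wheat flour, so not kosher-for-Passover; has honey, so not paleo — out
E: only vinegar; none excluded — valid
F: has brown sugar, so not paleo — reject
G: only pumpkin; none excluded — OK
H: kosher-for-Passover, paleo — OK

B, E, G, H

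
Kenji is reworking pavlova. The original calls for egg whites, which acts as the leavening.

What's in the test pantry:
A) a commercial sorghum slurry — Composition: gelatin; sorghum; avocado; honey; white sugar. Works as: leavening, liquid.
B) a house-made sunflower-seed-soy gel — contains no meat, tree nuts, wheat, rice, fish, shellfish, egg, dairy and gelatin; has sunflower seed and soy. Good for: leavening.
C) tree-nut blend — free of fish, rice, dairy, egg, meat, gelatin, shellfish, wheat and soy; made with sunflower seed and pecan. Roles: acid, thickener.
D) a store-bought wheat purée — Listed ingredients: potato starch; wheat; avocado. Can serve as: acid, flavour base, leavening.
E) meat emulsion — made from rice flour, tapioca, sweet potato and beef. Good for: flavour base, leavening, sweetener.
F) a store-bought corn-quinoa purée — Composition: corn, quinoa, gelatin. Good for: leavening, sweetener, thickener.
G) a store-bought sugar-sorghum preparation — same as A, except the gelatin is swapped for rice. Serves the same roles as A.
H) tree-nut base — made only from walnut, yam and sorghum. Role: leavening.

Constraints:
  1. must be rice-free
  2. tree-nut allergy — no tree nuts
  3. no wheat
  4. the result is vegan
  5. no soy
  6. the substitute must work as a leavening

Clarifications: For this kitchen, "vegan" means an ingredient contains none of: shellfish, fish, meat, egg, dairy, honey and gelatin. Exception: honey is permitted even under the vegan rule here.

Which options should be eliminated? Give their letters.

A: has gelatin, so not vegan — reject
B: has soy, so not soy-free — no
C: not usable as a leavening; has pecan, so not tree-nut-free — out
D: has wheat, so not wheat-free — reject
E: has beef, so not vegan; has rice flour, so not rice-free — no
F: has gelatin, so not vegan — reject
G: has rice, so not rice-free — no
H: has walnut, so not tree-nut-free — reject

A, B, C, D, E, F, G, H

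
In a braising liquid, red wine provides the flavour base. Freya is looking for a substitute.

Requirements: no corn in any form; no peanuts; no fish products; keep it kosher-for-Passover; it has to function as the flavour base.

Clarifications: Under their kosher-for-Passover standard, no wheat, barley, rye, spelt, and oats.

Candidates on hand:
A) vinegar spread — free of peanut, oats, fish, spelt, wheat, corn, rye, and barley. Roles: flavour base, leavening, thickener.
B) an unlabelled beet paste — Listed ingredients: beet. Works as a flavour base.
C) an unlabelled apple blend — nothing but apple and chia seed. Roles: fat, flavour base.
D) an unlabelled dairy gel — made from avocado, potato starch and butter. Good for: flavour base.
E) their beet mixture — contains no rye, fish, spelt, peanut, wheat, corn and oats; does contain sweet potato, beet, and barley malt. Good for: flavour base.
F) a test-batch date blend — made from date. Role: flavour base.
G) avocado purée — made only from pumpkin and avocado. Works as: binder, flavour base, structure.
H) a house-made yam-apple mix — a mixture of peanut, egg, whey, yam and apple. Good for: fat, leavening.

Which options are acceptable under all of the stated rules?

A, B, C, D, F, G

A: no corn, no peanut — keep
B: every rule checks out — keep
C: no peanut, no corn — OK
D: nothing on the exclusion list — valid
E: has barley malt, so not kosher-for-Passover — no
F: only date; none excluded — valid
G: works as a flavour base, kosher-for-Passover, no corn — OK
H: not usable as a flavour base; has peanut, so not peanut-free — no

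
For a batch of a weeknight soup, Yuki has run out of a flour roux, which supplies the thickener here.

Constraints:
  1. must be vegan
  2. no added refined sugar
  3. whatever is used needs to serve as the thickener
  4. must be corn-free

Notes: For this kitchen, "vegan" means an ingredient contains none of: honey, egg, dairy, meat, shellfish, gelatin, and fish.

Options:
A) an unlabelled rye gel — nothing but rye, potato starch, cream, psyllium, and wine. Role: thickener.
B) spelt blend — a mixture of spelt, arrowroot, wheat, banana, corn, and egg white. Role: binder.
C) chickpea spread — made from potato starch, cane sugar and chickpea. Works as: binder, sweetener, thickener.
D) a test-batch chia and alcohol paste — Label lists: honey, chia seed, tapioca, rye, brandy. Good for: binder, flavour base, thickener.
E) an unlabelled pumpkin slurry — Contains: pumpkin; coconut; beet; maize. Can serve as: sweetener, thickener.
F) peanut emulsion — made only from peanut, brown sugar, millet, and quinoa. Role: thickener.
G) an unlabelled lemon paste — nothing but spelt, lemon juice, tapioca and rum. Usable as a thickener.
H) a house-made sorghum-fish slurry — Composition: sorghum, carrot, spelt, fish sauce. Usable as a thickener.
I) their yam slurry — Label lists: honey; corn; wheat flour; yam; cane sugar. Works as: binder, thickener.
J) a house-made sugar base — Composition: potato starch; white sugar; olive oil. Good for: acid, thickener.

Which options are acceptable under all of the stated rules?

G

A: has cream, so not vegan — no
B: not usable as a thickener; has egg white, so not vegan (and 1 more) — reject
C: has cane sugar, so not no-added-sugar — reject
D: has honey, so not vegan — no
E: has maize, so not corn-free — out
F: has brown sugar, so not no-added-sugar — no
G: rum and spelt etc. — none of it excluded — keep
H: has fish sauce, so not vegan — no
I: has honey, so not vegan; has corn, so not corn-free (and 1 more) — out
J: has white sugar, so not no-added-sugar — reject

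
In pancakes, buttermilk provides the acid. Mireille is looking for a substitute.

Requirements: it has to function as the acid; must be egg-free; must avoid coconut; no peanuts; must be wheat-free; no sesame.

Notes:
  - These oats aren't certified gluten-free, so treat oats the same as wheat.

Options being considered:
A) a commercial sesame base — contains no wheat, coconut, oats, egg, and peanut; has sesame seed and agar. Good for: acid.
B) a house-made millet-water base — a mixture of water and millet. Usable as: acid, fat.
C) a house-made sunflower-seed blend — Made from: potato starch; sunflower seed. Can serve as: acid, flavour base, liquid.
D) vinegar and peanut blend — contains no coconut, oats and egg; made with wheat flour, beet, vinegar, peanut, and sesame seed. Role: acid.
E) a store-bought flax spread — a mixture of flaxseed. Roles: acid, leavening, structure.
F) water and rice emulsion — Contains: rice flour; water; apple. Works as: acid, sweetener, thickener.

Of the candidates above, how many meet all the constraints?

4

A: has sesame seed, so not sesame-free — reject
B: only water and millet; none excluded — keep
C: only potato starch and sunflower seed; none excluded — keep
D: has sesame seed, so not sesame-free; has peanut, so not peanut-free (and 1 more) — no
E: works as an acid, no peanut, no sesame — keep
F: no egg, wheat-free — valid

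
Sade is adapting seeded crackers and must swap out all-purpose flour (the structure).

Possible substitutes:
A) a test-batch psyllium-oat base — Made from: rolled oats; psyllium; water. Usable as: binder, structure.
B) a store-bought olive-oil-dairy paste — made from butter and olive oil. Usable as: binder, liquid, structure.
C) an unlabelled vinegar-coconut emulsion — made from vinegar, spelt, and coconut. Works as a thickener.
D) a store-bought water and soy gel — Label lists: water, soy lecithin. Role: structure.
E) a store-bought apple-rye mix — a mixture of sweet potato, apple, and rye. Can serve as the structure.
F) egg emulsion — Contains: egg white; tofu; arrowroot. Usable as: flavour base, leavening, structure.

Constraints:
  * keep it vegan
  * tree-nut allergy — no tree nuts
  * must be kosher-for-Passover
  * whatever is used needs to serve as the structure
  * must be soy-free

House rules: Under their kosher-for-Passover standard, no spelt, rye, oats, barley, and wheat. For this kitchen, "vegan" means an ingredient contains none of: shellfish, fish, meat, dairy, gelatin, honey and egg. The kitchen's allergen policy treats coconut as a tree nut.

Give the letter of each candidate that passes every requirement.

A: has rolled oats, so not kosher-for-Passover — out
B: has butter, so not vegan — out
C: not usable as a structure; has spelt, so not kosher-for-Passover (and 1 more) — no
D: has soy lecithin, so not soy-free — no
E: has rye, so not kosher-for-Passover — reject
F: has egg white, so not vegan; has tofu, so not soy-free — reject

none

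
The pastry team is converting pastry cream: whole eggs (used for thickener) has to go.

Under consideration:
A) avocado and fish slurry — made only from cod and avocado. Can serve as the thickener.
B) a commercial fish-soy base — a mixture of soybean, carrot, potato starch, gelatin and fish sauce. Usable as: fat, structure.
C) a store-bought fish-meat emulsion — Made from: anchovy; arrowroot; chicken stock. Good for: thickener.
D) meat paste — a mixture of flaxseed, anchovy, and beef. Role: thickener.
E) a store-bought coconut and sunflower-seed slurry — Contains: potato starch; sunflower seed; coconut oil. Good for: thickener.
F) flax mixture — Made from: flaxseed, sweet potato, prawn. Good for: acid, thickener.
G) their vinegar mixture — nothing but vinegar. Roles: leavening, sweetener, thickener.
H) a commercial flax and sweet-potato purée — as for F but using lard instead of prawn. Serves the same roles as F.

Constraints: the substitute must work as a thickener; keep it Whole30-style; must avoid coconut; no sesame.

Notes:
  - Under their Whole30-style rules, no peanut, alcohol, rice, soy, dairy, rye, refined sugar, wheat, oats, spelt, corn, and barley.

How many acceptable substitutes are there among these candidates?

A: every rule checks out — OK
B: not usable as a thickener; has soybean, so not Whole30-style — reject
C: works as a thickener, Whole30-style, no coconut — valid
D: works as a thickener, no sesame, no coconut — keep
E: has coconut oil, so not coconut-free — no
F: only prawn, flaxseed and sweet potato; none excluded — keep
G: all constraints satisfied — OK
H: only lard, flaxseed, and sweet potato; none excluded — valid

6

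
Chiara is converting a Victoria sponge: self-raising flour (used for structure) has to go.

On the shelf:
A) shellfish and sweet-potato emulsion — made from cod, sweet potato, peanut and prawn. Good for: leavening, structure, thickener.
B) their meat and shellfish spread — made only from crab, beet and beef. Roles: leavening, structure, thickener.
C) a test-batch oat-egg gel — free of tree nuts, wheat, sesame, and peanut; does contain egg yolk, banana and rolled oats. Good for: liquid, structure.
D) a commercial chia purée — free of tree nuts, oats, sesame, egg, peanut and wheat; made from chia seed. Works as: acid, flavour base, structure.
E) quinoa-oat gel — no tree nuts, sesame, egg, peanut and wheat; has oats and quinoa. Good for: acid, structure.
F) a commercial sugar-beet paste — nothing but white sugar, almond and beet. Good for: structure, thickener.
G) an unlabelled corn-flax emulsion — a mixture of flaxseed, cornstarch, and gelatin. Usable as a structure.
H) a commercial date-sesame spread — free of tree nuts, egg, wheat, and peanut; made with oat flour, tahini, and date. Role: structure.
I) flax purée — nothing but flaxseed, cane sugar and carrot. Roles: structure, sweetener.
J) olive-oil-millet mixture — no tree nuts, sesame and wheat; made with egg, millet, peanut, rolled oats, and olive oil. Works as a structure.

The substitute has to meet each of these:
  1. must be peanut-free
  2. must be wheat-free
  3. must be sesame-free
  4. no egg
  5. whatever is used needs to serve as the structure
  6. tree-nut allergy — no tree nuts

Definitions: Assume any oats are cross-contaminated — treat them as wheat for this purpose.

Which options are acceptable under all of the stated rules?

B, D, G, I

A: has peanut, so not peanut-free — no
B: only beef, crab, and beet; none excluded — valid
C: has egg yolk, so not egg-free; has rolled oats, so not wheat-free — reject
D: every rule checks out — valid
E: has oats, so not wheat-free — no
F: has almond, so not tree-nut-free — out
G: nothing on the exclusion list — keep
H: has oat flour, so not wheat-free; has tahini, so not sesame-free — out
I: all constraints satisfied — keep
J: has peanut, so not peanut-free; has egg, so not egg-free (and 1 more) — reject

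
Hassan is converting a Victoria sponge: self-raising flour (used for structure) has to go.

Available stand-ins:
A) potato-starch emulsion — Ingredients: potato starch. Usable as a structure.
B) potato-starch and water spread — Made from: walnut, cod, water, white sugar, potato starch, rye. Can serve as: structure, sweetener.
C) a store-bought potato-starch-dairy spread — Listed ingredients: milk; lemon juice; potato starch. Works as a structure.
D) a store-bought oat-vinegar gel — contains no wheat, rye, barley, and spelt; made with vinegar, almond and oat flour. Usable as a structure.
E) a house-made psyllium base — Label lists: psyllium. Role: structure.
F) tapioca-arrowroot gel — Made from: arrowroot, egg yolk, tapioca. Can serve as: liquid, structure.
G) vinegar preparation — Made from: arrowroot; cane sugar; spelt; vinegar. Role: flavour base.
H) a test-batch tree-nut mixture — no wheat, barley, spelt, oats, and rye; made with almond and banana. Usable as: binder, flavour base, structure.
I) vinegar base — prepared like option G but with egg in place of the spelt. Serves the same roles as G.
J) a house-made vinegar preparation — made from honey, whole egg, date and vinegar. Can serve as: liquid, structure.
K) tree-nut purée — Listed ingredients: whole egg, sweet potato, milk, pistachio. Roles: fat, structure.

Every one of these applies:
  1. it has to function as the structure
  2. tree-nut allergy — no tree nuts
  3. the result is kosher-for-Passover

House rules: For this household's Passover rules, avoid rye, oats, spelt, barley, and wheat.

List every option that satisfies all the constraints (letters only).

A: nothing on the exclusion list — keep
B: has rye, so not kosher-for-Passover; has walnut, so not tree-nut-free — no
C: only milk, potato starch, and lemon juice; none excluded — valid
D: has oat flour, so not kosher-for-Passover; has almond, so not tree-nut-free — no
E: only psyllium; none excluded — keep
F: nothing on the exclusion list — keep
G: not usable as a structure; has spelt, so not kosher-for-Passover — no
H: has almond, so not tree-nut-free — reject
I: not usable as a structure — reject
J: whole egg and honey etc. — none of it excluded — keep
K: has pistachio, so not tree-nut-free — out

A, C, E, F, J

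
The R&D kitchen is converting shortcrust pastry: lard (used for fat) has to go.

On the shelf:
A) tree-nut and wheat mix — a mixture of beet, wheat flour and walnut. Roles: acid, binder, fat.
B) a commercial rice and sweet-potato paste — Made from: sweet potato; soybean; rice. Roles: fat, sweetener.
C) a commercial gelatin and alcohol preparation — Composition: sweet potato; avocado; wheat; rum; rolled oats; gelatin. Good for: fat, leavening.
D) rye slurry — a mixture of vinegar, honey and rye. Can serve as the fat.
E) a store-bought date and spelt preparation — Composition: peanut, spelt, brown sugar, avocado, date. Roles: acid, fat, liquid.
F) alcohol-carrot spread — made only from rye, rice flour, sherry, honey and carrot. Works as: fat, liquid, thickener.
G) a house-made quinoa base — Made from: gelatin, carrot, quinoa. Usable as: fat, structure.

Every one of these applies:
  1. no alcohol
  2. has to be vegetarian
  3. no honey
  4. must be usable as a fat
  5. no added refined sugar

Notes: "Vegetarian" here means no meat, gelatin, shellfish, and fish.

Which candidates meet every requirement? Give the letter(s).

A, B

A: every rule checks out — OK
B: only rice, soybean and sweet potato; none excluded — keep
C: has gelatin, so not vegetarian; has rum, so not alcohol-free — reject
D: has honey, so not honey-free — no
E: has brown sugar, so not no-added-sugar — no
F: has honey, so not honey-free; has sherry, so not alcohol-free — out
G: has gelatin, so not vegetarian — no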